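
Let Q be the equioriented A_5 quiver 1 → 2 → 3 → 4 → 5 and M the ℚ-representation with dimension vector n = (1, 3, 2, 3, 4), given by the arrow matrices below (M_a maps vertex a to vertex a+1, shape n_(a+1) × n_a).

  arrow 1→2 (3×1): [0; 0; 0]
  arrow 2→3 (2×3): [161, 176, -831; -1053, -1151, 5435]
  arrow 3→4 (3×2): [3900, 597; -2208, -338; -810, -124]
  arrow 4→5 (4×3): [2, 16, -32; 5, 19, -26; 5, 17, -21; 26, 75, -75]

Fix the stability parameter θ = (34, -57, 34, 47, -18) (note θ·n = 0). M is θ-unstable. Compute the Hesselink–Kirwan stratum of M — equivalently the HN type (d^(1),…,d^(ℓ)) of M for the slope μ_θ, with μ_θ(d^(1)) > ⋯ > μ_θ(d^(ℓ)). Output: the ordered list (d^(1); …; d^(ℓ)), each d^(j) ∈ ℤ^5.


Via rank(M_{q-1}∘⋯∘M_p): M ≅ I[1,1], I[2,2], I[2,5]^2, I[4,5], I[5,5].
μ_θ-semistable layers: μ^(1)=34; μ^(2)=21; μ^(3)=29/2; μ^(4)=-18; μ^(5)=-57

((1, 0, 0, 0, 0); (0, 0, 2, 2, 2); (0, 0, 0, 1, 1); (0, 0, 0, 0, 1); (0, 3, 0, 0, 0))


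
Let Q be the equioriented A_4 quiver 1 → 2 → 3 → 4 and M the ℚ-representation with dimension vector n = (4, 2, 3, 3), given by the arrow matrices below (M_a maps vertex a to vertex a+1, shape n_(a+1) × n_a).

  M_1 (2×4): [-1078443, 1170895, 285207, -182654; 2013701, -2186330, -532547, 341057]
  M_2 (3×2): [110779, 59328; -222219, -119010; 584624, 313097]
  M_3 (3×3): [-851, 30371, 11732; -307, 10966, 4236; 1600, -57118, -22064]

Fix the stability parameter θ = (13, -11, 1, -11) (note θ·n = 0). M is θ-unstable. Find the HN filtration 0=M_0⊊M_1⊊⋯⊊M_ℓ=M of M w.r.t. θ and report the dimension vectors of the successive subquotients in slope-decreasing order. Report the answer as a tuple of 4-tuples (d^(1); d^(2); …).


Via rank(M_{q-1}∘⋯∘M_p): M ≅ I[1,1]^2, I[1,4]^2, I[3,3], I[4,4].
μ_θ-semistable layers: μ^(1)=13; μ^(2)=1; μ^(3)=-2; μ^(4)=-11

((2, 0, 0, 0); (0, 0, 1, 0); (2, 2, 2, 2); (0, 0, 0, 1))


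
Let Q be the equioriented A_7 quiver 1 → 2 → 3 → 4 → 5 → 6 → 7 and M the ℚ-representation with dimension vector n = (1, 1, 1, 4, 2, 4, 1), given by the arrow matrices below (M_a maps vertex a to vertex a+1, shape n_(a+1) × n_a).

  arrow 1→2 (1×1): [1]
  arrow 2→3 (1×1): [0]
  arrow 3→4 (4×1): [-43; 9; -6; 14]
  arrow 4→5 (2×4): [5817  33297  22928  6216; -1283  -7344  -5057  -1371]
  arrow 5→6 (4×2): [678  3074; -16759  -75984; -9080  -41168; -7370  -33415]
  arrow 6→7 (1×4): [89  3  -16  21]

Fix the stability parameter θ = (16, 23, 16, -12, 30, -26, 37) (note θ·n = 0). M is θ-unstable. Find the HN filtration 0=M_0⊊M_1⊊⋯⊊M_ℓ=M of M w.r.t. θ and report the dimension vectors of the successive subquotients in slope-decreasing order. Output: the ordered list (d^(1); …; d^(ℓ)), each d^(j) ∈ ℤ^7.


Barcode: M ≅ I[1,2], I[3,7], I[4,4]^2, I[4,6], I[6,6]^2. HN layers by μ_θ (6 steps, strictly decreasing):
  μ^(1)=37; μ^(2)=23; μ^(3)=16; μ^(4)=2; μ^(5)=-12; μ^(6)=-26

((0, 0, 0, 0, 0, 0, 1); (0, 1, 0, 0, 0, 0, 0); (1, 0, 0, 0, 0, 0, 0); (0, 0, 1, 1, 2, 2, 0); (0, 0, 0, 3, 0, 0, 0); (0, 0, 0, 0, 0, 2, 0))


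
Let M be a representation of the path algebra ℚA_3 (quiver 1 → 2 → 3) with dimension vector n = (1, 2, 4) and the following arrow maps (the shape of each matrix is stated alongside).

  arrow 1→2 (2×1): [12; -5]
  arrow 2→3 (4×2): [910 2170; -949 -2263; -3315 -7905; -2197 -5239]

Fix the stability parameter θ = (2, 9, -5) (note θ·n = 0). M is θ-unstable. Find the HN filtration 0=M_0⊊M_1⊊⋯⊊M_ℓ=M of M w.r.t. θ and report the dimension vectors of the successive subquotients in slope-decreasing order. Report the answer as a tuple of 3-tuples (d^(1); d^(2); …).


Interval decomposition of M: I[1,3], I[2,2], I[3,3]^3.
HN type (ℓ=3): μ^(1)=9; μ^(2)=2; μ^(3)=-5

((0, 1, 0); (1, 1, 1); (0, 0, 3))


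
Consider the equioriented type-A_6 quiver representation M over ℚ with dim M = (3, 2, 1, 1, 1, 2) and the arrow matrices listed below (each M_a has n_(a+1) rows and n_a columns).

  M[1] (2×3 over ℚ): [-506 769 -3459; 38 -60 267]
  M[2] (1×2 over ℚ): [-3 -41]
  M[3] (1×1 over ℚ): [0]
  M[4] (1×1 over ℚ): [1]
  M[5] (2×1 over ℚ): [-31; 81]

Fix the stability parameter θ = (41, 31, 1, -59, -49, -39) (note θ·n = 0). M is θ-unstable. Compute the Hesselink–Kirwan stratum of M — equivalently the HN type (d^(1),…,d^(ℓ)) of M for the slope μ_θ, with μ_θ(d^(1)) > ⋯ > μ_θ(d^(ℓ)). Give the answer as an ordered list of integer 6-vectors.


Interval decomposition of M: I[1,1], I[1,2], I[1,3], I[4,6], I[6,6].
HN type (ℓ=6): μ^(1)=41; μ^(2)=36; μ^(3)=73/3; μ^(4)=-39; μ^(5)=-49; μ^(6)=-59

((1, 0, 0, 0, 0, 0); (1, 1, 0, 0, 0, 0); (1, 1, 1, 0, 0, 0); (0, 0, 0, 0, 0, 2); (0, 0, 0, 0, 1, 0); (0, 0, 0, 1, 0, 0))


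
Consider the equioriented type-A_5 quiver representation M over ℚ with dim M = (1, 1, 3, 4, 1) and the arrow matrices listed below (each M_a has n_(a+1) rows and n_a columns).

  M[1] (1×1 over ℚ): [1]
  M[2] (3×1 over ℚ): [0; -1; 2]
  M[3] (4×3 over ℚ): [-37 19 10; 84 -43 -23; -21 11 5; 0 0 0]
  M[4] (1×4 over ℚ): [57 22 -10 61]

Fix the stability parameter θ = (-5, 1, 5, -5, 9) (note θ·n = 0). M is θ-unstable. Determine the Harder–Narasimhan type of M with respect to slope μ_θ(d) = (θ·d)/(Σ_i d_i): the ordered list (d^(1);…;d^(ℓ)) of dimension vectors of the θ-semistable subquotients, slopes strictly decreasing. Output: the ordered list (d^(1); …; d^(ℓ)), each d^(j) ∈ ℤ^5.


Interval decomposition of M: I[1,5], I[3,4]^2, I[4,4].
HN type (ℓ=4): μ^(1)=9; μ^(2)=1/3; μ^(3)=0; μ^(4)=-5

((0, 0, 0, 0, 1); (0, 1, 1, 1, 0); (0, 0, 2, 2, 0); (1, 0, 0, 1, 0))


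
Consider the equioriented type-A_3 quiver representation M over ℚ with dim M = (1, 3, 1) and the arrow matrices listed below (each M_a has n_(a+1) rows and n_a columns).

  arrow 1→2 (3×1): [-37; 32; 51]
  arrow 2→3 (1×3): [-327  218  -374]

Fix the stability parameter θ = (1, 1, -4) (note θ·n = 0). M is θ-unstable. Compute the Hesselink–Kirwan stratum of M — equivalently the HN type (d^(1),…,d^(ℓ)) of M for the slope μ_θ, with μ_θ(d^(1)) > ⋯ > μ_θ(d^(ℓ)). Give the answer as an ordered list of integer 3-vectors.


Via rank(M_{q-1}∘⋯∘M_p): M ≅ I[1,3], I[2,2]^2.
μ_θ-semistable layers: μ^(1)=1; μ^(2)=-2/3

((0, 2, 0); (1, 1, 1))


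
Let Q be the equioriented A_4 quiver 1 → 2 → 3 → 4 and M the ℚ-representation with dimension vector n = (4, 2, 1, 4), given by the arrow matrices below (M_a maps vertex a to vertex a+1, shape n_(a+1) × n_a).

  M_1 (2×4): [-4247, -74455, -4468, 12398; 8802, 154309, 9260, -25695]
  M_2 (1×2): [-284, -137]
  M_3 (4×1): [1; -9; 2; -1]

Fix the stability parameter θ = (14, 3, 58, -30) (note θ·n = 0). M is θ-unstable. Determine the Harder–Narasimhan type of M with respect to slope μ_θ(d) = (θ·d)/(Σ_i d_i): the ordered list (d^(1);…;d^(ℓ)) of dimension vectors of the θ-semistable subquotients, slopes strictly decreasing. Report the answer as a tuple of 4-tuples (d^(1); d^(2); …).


Interval decomposition of M: I[1,1]^2, I[1,2], I[1,4], I[4,4]^3.
HN type (ℓ=3): μ^(1)=14; μ^(2)=17/2; μ^(3)=-30

((2, 0, 1, 1); (2, 2, 0, 0); (0, 0, 0, 3))


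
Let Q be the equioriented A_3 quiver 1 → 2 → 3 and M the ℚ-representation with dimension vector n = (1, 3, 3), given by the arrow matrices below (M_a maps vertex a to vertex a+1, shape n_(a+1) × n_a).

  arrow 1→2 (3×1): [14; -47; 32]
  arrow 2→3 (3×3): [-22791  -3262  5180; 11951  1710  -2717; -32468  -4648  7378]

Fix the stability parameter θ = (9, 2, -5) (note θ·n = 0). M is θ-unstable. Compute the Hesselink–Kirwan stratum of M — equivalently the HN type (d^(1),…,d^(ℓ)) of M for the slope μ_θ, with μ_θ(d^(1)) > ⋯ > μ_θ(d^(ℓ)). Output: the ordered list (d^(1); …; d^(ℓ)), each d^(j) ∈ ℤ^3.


Via rank(M_{q-1}∘⋯∘M_p): M ≅ I[1,2], I[2,3]^2, I[3,3].
μ_θ-semistable layers: μ^(1)=11/2; μ^(2)=-3/2; μ^(3)=-5

((1, 1, 0); (0, 2, 2); (0, 0, 1))


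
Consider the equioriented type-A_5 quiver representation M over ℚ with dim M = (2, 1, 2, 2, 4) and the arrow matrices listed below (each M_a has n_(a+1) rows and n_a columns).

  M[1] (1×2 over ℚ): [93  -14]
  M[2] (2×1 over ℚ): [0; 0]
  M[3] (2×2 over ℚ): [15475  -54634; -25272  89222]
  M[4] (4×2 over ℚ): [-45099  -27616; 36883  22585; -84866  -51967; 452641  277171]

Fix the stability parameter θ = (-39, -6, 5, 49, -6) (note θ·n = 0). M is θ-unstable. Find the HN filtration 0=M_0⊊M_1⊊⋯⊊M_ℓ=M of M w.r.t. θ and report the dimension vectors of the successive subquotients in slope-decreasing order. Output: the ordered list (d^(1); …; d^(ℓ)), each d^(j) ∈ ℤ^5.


Interval decomposition of M: I[1,1], I[1,2], I[3,5]^2, I[5,5]^2.
HN type (ℓ=4): μ^(1)=43/2; μ^(2)=5; μ^(3)=-6; μ^(4)=-39

((0, 0, 0, 2, 2); (0, 0, 2, 0, 0); (0, 1, 0, 0, 2); (2, 0, 0, 0, 0))


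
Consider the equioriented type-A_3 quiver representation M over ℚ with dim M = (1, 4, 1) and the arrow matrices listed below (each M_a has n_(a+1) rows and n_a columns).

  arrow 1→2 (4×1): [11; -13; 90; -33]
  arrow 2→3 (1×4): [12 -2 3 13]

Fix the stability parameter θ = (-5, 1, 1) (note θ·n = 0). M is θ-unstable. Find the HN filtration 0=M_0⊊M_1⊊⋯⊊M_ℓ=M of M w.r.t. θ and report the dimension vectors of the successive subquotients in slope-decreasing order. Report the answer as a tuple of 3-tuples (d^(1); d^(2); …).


Barcode: M ≅ I[1,3], I[2,2]^3. HN layers by μ_θ (2 steps, strictly decreasing):
  μ^(1)=1; μ^(2)=-5

((0, 4, 1); (1, 0, 0))


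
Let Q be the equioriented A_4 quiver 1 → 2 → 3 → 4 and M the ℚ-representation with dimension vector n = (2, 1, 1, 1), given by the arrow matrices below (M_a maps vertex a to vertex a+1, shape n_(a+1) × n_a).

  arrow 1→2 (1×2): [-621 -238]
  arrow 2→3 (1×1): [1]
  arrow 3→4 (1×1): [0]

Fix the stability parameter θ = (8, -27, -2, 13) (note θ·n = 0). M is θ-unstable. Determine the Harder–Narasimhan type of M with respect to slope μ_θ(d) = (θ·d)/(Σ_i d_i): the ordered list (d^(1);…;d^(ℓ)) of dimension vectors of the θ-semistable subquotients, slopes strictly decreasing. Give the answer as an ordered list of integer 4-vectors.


Interval decomposition of M: I[1,1], I[1,3], I[4,4].
HN type (ℓ=4): μ^(1)=13; μ^(2)=8; μ^(3)=-2; μ^(4)=-19/2

((0, 0, 0, 1); (1, 0, 0, 0); (0, 0, 1, 0); (1, 1, 0, 0))


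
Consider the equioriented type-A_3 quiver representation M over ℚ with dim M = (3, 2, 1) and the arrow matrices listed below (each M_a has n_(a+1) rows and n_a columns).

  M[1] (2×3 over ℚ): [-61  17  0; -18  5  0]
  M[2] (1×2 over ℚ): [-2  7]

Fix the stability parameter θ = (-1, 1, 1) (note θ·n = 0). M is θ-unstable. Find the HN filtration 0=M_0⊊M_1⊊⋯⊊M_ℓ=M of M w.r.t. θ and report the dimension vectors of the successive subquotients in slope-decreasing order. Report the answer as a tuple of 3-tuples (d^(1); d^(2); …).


Barcode: M ≅ I[1,1], I[1,2], I[1,3]. HN layers by μ_θ (2 steps, strictly decreasing):
  μ^(1)=1; μ^(2)=-1

((0, 2, 1); (3, 0, 0))


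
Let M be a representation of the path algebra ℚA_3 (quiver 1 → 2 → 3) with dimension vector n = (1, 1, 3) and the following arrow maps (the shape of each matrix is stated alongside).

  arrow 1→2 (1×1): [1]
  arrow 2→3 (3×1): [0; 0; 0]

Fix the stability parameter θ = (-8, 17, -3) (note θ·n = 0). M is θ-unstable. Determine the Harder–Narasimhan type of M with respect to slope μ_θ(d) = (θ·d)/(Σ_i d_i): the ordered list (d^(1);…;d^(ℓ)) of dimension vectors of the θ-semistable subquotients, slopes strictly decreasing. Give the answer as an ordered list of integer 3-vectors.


Interval decomposition of M: I[1,2], I[3,3]^3.
HN type (ℓ=3): μ^(1)=17; μ^(2)=-3; μ^(3)=-8

((0, 1, 0); (0, 0, 3); (1, 0, 0))


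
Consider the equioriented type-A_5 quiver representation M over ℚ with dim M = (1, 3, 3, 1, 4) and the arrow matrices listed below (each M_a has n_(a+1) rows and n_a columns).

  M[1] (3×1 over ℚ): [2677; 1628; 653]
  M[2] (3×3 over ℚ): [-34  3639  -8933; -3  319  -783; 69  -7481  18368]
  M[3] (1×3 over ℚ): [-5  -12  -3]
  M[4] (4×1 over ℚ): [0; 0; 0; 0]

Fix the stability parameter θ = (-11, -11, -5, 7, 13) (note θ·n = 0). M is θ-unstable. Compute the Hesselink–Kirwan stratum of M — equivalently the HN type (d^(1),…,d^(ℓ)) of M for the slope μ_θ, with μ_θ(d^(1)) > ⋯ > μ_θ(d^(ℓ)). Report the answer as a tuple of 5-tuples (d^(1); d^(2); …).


Via rank(M_{q-1}∘⋯∘M_p): M ≅ I[1,4], I[2,3]^2, I[5,5]^4.
μ_θ-semistable layers: μ^(1)=13; μ^(2)=7; μ^(3)=-5; μ^(4)=-11

((0, 0, 0, 0, 4); (0, 0, 0, 1, 0); (0, 0, 3, 0, 0); (1, 3, 0, 0, 0))


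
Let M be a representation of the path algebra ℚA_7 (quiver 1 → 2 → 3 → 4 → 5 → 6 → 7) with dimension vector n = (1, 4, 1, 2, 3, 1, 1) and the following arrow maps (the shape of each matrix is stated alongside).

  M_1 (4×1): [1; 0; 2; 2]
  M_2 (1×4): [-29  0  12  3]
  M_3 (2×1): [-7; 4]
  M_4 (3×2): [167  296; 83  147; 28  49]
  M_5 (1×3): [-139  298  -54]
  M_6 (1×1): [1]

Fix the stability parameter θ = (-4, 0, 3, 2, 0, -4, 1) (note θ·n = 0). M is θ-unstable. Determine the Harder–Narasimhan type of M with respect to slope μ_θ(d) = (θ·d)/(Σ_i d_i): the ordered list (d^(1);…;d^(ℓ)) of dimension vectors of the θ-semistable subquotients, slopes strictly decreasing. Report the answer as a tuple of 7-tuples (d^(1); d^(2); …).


Barcode: M ≅ I[1,7], I[2,2]^3, I[4,5], I[5,5]. HN layers by μ_θ (4 steps, strictly decreasing):
  μ^(1)=1; μ^(2)=1/4; μ^(3)=0; μ^(4)=-4

((0, 0, 0, 1, 1, 0, 1); (0, 0, 1, 1, 1, 1, 0); (0, 4, 0, 0, 1, 0, 0); (1, 0, 0, 0, 0, 0, 0))


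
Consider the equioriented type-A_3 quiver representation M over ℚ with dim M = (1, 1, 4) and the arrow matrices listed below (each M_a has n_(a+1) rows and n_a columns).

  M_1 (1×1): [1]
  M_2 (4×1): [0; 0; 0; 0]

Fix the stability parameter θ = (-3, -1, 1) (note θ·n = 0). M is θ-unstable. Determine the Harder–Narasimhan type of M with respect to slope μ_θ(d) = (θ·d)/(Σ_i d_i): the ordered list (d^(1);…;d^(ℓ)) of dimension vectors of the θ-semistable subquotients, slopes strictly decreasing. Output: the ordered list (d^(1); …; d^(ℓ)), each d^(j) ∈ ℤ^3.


Interval decomposition of M: I[1,2], I[3,3]^4.
HN type (ℓ=3): μ^(1)=1; μ^(2)=-1; μ^(3)=-3

((0, 0, 4); (0, 1, 0); (1, 0, 0))


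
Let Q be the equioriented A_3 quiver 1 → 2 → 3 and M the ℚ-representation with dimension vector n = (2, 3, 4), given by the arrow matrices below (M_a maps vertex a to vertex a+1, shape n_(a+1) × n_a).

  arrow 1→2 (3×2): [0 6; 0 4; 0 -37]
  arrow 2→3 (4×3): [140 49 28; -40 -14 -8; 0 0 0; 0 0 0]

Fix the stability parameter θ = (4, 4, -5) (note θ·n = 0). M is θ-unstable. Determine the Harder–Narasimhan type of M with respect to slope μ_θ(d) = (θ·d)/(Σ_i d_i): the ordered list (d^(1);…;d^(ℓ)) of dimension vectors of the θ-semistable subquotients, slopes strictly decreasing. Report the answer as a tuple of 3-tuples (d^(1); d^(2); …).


Via rank(M_{q-1}∘⋯∘M_p): M ≅ I[1,1], I[1,2], I[2,2], I[2,3], I[3,3]^3.
μ_θ-semistable layers: μ^(1)=4; μ^(2)=-1/2; μ^(3)=-5

((2, 2, 0); (0, 1, 1); (0, 0, 3))


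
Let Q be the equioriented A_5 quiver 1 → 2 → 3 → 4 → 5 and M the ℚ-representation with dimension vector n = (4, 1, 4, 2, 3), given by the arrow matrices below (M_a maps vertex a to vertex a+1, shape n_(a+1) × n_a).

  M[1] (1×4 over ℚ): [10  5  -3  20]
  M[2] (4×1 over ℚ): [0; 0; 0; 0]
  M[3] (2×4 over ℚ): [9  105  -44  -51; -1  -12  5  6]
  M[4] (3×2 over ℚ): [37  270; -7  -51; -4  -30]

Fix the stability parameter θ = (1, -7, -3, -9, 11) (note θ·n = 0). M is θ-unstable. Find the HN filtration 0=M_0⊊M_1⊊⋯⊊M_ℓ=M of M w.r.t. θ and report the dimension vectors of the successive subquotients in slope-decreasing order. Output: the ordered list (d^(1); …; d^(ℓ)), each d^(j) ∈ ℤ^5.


Barcode: M ≅ I[1,1]^3, I[1,2], I[3,3]^2, I[3,5]^2, I[5,5]. HN layers by μ_θ (4 steps, strictly decreasing):
  μ^(1)=11; μ^(2)=1; μ^(3)=-3; μ^(4)=-6

((0, 0, 0, 0, 3); (3, 0, 0, 0, 0); (1, 1, 2, 0, 0); (0, 0, 2, 2, 0))


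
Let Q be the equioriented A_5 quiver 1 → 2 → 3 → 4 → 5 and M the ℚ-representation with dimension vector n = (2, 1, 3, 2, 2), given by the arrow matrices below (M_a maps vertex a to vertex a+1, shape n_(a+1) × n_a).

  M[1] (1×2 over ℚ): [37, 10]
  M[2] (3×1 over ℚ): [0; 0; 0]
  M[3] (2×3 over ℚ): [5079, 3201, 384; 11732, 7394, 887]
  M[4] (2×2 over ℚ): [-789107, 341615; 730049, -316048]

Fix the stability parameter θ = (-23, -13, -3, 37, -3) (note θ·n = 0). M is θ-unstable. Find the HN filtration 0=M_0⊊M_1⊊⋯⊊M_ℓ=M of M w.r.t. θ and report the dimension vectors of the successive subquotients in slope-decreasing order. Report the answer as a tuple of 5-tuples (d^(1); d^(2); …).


Barcode: M ≅ I[1,1], I[1,2], I[3,3], I[3,5]^2. HN layers by μ_θ (4 steps, strictly decreasing):
  μ^(1)=17; μ^(2)=-3; μ^(3)=-13; μ^(4)=-23

((0, 0, 0, 2, 2); (0, 0, 3, 0, 0); (0, 1, 0, 0, 0); (2, 0, 0, 0, 0))


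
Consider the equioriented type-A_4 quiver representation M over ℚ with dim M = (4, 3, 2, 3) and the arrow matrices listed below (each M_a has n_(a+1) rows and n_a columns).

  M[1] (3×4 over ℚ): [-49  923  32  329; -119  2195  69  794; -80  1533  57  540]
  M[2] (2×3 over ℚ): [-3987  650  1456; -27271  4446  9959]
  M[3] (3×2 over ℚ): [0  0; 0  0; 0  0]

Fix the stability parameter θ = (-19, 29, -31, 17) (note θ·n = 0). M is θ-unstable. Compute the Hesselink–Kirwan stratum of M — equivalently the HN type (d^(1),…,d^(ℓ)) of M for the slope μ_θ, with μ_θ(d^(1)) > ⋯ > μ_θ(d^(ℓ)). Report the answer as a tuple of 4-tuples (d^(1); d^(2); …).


Interval decomposition of M: I[1,1], I[1,2], I[1,3]^2, I[4,4]^3.
HN type (ℓ=4): μ^(1)=29; μ^(2)=17; μ^(3)=-1; μ^(4)=-19

((0, 1, 0, 0); (0, 0, 0, 3); (0, 2, 2, 0); (4, 0, 0, 0))


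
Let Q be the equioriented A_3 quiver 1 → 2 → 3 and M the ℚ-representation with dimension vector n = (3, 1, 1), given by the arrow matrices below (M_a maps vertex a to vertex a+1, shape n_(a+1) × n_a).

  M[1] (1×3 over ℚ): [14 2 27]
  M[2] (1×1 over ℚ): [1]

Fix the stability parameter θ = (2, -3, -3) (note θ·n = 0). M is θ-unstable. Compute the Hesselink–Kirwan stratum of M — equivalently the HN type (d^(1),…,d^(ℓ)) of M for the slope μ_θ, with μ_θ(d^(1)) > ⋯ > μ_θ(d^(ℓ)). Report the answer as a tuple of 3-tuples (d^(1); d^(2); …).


Via rank(M_{q-1}∘⋯∘M_p): M ≅ I[1,1]^2, I[1,3].
μ_θ-semistable layers: μ^(1)=2; μ^(2)=-4/3

((2, 0, 0); (1, 1, 1))


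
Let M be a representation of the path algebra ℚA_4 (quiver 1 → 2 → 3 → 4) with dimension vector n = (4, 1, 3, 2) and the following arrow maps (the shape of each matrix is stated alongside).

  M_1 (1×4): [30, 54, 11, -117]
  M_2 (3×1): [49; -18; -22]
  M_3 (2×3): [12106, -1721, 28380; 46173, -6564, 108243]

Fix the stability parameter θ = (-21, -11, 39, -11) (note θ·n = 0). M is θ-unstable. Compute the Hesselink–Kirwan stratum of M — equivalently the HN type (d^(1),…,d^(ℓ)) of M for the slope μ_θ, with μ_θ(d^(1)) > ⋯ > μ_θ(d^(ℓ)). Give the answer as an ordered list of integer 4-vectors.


Via rank(M_{q-1}∘⋯∘M_p): M ≅ I[1,1]^3, I[1,4], I[3,3], I[3,4].
μ_θ-semistable layers: μ^(1)=39; μ^(2)=14; μ^(3)=-11; μ^(4)=-21

((0, 0, 1, 0); (0, 0, 2, 2); (0, 1, 0, 0); (4, 0, 0, 0))


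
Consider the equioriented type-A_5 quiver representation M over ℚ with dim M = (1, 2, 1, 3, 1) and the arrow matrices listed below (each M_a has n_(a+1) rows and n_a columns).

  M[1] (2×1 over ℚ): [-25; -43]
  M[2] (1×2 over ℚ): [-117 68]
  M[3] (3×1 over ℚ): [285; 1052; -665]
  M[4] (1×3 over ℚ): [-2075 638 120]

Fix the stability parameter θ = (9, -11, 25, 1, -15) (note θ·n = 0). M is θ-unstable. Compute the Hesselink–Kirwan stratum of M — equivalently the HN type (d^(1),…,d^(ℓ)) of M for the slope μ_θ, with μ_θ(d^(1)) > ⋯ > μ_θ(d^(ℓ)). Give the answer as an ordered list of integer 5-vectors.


Barcode: M ≅ I[1,5], I[2,2], I[4,4]^2. HN layers by μ_θ (4 steps, strictly decreasing):
  μ^(1)=11/3; μ^(2)=1; μ^(3)=-1; μ^(4)=-11

((0, 0, 1, 1, 1); (0, 0, 0, 2, 0); (1, 1, 0, 0, 0); (0, 1, 0, 0, 0))


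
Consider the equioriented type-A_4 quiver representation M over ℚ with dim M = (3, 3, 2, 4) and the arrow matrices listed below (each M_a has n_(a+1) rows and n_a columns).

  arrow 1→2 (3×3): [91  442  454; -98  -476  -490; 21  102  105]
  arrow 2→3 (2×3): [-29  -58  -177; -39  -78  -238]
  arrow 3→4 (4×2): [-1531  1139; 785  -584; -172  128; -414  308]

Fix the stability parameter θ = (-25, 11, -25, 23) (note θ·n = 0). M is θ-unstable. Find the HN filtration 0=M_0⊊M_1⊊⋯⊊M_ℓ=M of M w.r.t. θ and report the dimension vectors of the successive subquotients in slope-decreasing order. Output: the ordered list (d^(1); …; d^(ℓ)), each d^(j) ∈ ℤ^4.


Barcode: M ≅ I[1,1], I[1,4]^2, I[2,2], I[4,4]^2. HN layers by μ_θ (4 steps, strictly decreasing):
  μ^(1)=23; μ^(2)=11; μ^(3)=-7; μ^(4)=-25

((0, 0, 0, 4); (0, 1, 0, 0); (0, 2, 2, 0); (3, 0, 0, 0))


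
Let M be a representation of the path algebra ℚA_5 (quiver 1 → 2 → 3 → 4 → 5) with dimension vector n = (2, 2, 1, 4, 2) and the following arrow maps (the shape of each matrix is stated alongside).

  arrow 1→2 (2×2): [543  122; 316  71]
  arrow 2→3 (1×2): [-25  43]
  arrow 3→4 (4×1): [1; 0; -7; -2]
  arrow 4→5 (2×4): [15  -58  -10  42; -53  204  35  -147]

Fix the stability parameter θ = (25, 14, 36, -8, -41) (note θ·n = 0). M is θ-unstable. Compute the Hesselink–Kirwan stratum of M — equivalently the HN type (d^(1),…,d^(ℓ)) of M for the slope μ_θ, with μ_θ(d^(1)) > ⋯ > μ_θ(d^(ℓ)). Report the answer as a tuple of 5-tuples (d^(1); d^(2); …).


Via rank(M_{q-1}∘⋯∘M_p): M ≅ I[1,2], I[1,5], I[4,4]^2, I[4,5].
μ_θ-semistable layers: μ^(1)=39/2; μ^(2)=26/5; μ^(3)=-8; μ^(4)=-49/2

((1, 1, 0, 0, 0); (1, 1, 1, 1, 1); (0, 0, 0, 2, 0); (0, 0, 0, 1, 1))


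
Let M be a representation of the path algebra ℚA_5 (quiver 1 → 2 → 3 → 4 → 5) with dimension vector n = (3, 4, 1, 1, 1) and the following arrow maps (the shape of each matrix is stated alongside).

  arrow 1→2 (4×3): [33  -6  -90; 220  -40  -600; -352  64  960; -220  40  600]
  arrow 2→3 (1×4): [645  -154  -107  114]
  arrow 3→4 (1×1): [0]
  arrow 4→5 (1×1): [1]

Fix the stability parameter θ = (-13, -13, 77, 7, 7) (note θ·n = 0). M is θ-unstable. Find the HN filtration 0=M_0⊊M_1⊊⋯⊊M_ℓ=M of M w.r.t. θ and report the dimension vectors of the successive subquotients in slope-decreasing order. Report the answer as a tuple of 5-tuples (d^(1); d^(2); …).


Barcode: M ≅ I[1,1]^2, I[1,3], I[2,2]^3, I[4,5]. HN layers by μ_θ (3 steps, strictly decreasing):
  μ^(1)=77; μ^(2)=7; μ^(3)=-13

((0, 0, 1, 0, 0); (0, 0, 0, 1, 1); (3, 4, 0, 0, 0))


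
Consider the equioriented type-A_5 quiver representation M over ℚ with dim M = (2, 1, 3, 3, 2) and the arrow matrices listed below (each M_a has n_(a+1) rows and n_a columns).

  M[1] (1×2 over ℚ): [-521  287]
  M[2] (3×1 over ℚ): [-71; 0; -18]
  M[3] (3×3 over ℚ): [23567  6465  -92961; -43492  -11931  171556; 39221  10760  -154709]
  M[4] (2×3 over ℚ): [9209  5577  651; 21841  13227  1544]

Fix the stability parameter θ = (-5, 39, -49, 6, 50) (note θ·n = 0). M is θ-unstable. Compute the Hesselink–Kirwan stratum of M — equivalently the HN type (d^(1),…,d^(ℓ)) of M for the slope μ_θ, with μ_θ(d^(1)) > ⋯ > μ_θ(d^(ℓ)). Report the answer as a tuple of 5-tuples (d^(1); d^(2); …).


Barcode: M ≅ I[1,1], I[1,5], I[3,4], I[3,5]. HN layers by μ_θ (4 steps, strictly decreasing):
  μ^(1)=50; μ^(2)=6; μ^(3)=-5; μ^(4)=-49

((0, 0, 0, 0, 2); (0, 0, 0, 3, 0); (2, 1, 1, 0, 0); (0, 0, 2, 0, 0))


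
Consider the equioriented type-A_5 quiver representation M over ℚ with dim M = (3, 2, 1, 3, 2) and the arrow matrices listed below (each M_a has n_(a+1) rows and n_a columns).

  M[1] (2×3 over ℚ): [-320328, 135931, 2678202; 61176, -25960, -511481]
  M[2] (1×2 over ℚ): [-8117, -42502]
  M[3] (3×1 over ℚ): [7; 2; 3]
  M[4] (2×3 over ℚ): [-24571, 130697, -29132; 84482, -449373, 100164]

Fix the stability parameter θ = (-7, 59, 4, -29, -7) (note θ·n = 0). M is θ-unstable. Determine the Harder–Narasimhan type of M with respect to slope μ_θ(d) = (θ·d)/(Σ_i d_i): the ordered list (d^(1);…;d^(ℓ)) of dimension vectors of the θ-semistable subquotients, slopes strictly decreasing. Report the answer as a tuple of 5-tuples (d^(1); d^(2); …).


Via rank(M_{q-1}∘⋯∘M_p): M ≅ I[1,1], I[1,2], I[1,5], I[4,4], I[4,5].
μ_θ-semistable layers: μ^(1)=59; μ^(2)=27/4; μ^(3)=-7; μ^(4)=-29

((0, 1, 0, 0, 0); (0, 1, 1, 1, 1); (3, 0, 0, 0, 1); (0, 0, 0, 2, 0))


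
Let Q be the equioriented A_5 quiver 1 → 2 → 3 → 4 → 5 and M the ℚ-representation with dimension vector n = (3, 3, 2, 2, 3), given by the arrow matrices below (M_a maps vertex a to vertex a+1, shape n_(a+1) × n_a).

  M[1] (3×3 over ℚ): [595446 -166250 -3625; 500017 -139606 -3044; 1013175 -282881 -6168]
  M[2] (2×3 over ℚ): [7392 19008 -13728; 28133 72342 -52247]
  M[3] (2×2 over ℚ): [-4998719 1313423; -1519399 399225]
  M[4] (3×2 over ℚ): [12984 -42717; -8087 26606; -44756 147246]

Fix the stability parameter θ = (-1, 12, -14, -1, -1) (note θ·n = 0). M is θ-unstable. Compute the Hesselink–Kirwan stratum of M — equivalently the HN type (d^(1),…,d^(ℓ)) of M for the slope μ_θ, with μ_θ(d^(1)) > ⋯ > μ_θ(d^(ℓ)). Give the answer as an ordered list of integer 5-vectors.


Interval decomposition of M: I[1,2]^2, I[1,5], I[3,5], I[5,5].
HN type (ℓ=3): μ^(1)=12; μ^(2)=-1; μ^(3)=-14

((0, 2, 0, 0, 0); (3, 1, 1, 2, 3); (0, 0, 1, 0, 0))


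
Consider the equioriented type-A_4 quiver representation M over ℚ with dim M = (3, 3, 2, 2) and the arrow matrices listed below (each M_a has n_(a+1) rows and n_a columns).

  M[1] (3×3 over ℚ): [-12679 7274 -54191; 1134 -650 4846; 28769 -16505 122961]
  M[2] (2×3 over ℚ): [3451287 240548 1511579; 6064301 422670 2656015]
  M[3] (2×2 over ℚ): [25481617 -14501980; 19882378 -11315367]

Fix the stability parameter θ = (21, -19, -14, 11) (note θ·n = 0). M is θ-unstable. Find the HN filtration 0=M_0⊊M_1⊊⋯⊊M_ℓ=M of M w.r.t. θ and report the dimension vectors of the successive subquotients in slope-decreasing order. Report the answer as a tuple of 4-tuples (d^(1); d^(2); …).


Barcode: M ≅ I[1,1], I[1,4]^2, I[2,2]. HN layers by μ_θ (4 steps, strictly decreasing):
  μ^(1)=21; μ^(2)=11; μ^(3)=-4; μ^(4)=-19

((1, 0, 0, 0); (0, 0, 0, 2); (2, 2, 2, 0); (0, 1, 0, 0))


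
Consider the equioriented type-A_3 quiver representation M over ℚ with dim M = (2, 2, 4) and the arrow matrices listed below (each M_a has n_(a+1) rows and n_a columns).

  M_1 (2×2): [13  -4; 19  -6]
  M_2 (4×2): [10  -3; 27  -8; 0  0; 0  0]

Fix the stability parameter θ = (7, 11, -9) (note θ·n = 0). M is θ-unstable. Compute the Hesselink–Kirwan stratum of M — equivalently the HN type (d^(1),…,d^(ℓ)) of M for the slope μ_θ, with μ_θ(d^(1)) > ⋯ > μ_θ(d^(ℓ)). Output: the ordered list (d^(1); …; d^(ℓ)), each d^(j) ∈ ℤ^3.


Via rank(M_{q-1}∘⋯∘M_p): M ≅ I[1,3]^2, I[3,3]^2.
μ_θ-semistable layers: μ^(1)=3; μ^(2)=-9

((2, 2, 2); (0, 0, 2))


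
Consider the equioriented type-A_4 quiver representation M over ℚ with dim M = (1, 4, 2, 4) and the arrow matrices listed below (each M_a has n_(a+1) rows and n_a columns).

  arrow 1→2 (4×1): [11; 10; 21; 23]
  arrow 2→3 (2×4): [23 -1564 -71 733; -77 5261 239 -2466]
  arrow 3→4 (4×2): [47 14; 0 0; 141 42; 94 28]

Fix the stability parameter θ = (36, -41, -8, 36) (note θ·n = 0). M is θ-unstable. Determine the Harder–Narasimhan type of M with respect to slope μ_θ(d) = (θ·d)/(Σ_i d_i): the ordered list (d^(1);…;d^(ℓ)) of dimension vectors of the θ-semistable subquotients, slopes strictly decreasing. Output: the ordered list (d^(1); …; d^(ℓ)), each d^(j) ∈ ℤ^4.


Via rank(M_{q-1}∘⋯∘M_p): M ≅ I[1,4], I[2,2]^2, I[2,3], I[4,4]^3.
μ_θ-semistable layers: μ^(1)=36; μ^(2)=-13/3; μ^(3)=-8; μ^(4)=-41

((0, 0, 0, 4); (1, 1, 1, 0); (0, 0, 1, 0); (0, 3, 0, 0))


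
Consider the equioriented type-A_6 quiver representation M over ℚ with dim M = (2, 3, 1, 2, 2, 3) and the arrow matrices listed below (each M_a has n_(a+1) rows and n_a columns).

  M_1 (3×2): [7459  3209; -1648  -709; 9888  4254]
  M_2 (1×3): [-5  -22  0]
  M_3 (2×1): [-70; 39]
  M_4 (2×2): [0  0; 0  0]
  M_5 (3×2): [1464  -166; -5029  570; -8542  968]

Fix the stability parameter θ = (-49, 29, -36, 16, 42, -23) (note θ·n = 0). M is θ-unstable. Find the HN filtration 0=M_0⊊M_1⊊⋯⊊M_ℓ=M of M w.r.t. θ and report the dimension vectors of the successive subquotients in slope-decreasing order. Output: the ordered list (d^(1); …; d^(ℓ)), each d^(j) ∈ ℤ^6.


Via rank(M_{q-1}∘⋯∘M_p): M ≅ I[1,2], I[1,4], I[2,2], I[4,4], I[5,6]^2, I[6,6].
μ_θ-semistable layers: μ^(1)=29; μ^(2)=16; μ^(3)=19/2; μ^(4)=-7/2; μ^(5)=-23; μ^(6)=-49

((0, 2, 0, 0, 0, 0); (0, 0, 0, 2, 0, 0); (0, 0, 0, 0, 2, 2); (0, 1, 1, 0, 0, 0); (0, 0, 0, 0, 0, 1); (2, 0, 0, 0, 0, 0))


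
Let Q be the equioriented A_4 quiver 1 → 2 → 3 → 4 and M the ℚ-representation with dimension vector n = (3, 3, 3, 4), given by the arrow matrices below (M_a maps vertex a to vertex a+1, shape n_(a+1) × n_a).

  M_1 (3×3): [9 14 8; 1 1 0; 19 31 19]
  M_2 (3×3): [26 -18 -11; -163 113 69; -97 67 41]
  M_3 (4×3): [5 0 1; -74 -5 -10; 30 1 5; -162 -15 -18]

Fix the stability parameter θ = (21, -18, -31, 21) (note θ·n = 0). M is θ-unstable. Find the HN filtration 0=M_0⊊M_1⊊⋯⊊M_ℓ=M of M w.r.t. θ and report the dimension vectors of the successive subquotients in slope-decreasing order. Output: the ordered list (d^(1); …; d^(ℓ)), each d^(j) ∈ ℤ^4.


Barcode: M ≅ I[1,2], I[1,4]^2, I[3,4], I[4,4]. HN layers by μ_θ (4 steps, strictly decreasing):
  μ^(1)=21; μ^(2)=3/2; μ^(3)=-28/3; μ^(4)=-31

((0, 0, 0, 4); (1, 1, 0, 0); (2, 2, 2, 0); (0, 0, 1, 0))


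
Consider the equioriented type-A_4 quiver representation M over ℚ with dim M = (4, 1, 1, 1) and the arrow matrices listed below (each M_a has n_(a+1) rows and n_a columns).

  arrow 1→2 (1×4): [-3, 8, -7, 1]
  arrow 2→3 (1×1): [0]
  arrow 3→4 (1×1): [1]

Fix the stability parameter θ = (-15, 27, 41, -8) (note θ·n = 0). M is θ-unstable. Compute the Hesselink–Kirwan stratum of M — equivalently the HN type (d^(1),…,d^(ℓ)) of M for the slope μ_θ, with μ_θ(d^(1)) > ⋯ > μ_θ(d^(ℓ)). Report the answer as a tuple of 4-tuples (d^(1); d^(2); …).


Barcode: M ≅ I[1,1]^3, I[1,2], I[3,4]. HN layers by μ_θ (3 steps, strictly decreasing):
  μ^(1)=27; μ^(2)=33/2; μ^(3)=-15

((0, 1, 0, 0); (0, 0, 1, 1); (4, 0, 0, 0))


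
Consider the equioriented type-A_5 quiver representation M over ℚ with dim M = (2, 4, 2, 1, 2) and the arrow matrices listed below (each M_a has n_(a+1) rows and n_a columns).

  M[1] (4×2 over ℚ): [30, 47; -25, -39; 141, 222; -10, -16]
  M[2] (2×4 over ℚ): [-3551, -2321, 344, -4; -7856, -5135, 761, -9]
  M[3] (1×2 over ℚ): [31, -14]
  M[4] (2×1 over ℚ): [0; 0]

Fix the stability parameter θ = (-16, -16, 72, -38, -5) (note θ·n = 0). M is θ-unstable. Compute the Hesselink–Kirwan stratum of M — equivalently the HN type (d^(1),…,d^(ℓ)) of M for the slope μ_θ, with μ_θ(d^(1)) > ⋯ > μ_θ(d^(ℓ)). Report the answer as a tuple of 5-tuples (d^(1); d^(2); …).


Barcode: M ≅ I[1,3], I[1,4], I[2,2]^2, I[5,5]^2. HN layers by μ_θ (4 steps, strictly decreasing):
  μ^(1)=72; μ^(2)=17; μ^(3)=-5; μ^(4)=-16

((0, 0, 1, 0, 0); (0, 0, 1, 1, 0); (0, 0, 0, 0, 2); (2, 4, 0, 0, 0))


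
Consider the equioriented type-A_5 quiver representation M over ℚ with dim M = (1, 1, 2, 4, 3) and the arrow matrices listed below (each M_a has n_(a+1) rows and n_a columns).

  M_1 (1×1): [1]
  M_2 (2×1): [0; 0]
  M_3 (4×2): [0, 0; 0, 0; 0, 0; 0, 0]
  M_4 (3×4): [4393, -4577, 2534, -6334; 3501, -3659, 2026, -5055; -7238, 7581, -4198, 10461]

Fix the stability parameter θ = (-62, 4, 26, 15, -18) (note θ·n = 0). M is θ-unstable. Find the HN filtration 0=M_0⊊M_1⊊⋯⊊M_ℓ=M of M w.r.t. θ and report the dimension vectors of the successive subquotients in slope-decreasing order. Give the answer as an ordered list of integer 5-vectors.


Interval decomposition of M: I[1,2], I[3,3]^2, I[4,4], I[4,5]^3.
HN type (ℓ=5): μ^(1)=26; μ^(2)=15; μ^(3)=4; μ^(4)=-3/2; μ^(5)=-62

((0, 0, 2, 0, 0); (0, 0, 0, 1, 0); (0, 1, 0, 0, 0); (0, 0, 0, 3, 3); (1, 0, 0, 0, 0))


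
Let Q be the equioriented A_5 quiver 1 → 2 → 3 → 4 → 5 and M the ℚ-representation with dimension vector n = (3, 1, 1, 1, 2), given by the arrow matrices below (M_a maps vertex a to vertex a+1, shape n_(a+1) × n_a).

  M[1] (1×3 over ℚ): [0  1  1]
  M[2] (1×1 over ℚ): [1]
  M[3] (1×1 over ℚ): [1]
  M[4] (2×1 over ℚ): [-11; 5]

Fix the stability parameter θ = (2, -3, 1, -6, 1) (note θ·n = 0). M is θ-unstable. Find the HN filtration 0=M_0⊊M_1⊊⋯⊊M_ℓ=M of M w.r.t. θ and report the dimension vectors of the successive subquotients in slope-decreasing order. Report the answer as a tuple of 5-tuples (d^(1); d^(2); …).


Via rank(M_{q-1}∘⋯∘M_p): M ≅ I[1,1]^2, I[1,5], I[5,5].
μ_θ-semistable layers: μ^(1)=2; μ^(2)=1; μ^(3)=-3/2

((2, 0, 0, 0, 0); (0, 0, 0, 0, 2); (1, 1, 1, 1, 0))


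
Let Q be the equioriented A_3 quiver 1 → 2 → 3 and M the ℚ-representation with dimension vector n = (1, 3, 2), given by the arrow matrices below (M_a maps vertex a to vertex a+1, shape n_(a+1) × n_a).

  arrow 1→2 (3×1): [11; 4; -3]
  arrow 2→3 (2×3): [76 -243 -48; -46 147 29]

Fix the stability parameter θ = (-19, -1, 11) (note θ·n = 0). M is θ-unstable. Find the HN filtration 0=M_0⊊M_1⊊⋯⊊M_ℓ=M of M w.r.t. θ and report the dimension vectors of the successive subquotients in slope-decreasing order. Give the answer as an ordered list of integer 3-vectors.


Interval decomposition of M: I[1,3], I[2,2], I[2,3].
HN type (ℓ=3): μ^(1)=11; μ^(2)=-1; μ^(3)=-19

((0, 0, 2); (0, 3, 0); (1, 0, 0))


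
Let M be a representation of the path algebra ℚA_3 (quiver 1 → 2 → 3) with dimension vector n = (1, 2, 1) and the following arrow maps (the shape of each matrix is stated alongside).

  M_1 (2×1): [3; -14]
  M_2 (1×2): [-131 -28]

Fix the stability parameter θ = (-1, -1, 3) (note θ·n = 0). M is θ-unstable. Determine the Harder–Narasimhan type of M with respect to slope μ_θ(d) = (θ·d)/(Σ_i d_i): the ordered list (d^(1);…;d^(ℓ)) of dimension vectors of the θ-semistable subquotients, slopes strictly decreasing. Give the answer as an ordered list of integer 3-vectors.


Interval decomposition of M: I[1,3], I[2,2].
HN type (ℓ=2): μ^(1)=3; μ^(2)=-1

((0, 0, 1); (1, 2, 0))


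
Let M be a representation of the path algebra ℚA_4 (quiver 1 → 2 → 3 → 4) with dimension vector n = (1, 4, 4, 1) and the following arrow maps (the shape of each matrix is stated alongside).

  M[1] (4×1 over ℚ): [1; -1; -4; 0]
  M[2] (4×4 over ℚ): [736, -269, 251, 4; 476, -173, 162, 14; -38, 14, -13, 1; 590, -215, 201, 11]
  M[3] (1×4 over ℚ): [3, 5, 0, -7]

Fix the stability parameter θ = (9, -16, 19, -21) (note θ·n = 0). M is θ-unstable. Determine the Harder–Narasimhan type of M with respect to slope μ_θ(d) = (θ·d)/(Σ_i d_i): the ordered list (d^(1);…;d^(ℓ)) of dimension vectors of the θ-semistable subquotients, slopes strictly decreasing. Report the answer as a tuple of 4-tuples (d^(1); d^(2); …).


Barcode: M ≅ I[1,4], I[2,2], I[2,3]^2, I[3,3]. HN layers by μ_θ (4 steps, strictly decreasing):
  μ^(1)=19; μ^(2)=-1; μ^(3)=-7/2; μ^(4)=-16

((0, 0, 3, 0); (0, 0, 1, 1); (1, 1, 0, 0); (0, 3, 0, 0))


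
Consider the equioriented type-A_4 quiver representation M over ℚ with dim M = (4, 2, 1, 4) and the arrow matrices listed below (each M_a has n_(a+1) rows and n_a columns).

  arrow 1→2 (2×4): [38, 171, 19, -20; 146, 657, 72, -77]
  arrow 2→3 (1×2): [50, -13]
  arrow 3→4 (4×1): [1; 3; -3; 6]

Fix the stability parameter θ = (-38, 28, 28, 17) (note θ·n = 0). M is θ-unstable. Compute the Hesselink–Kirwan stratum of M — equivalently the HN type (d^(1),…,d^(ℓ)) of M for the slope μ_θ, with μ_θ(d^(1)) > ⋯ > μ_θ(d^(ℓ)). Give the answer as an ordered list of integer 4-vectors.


Interval decomposition of M: I[1,1]^2, I[1,2], I[1,4], I[4,4]^3.
HN type (ℓ=4): μ^(1)=28; μ^(2)=73/3; μ^(3)=17; μ^(4)=-38

((0, 1, 0, 0); (0, 1, 1, 1); (0, 0, 0, 3); (4, 0, 0, 0))


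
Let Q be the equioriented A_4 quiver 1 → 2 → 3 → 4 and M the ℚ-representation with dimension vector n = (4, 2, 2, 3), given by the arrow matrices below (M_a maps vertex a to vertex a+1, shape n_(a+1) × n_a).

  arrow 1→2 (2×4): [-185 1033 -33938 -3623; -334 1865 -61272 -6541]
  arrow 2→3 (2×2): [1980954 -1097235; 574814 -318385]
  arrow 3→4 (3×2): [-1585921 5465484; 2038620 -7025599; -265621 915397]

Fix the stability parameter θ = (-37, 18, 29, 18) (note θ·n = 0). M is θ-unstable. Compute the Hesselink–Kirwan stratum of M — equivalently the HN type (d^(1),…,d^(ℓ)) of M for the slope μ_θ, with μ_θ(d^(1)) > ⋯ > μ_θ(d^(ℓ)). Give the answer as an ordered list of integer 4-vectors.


Barcode: M ≅ I[1,1]^2, I[1,2], I[1,4], I[3,4], I[4,4]. HN layers by μ_θ (3 steps, strictly decreasing):
  μ^(1)=47/2; μ^(2)=18; μ^(3)=-37

((0, 0, 2, 2); (0, 2, 0, 1); (4, 0, 0, 0))


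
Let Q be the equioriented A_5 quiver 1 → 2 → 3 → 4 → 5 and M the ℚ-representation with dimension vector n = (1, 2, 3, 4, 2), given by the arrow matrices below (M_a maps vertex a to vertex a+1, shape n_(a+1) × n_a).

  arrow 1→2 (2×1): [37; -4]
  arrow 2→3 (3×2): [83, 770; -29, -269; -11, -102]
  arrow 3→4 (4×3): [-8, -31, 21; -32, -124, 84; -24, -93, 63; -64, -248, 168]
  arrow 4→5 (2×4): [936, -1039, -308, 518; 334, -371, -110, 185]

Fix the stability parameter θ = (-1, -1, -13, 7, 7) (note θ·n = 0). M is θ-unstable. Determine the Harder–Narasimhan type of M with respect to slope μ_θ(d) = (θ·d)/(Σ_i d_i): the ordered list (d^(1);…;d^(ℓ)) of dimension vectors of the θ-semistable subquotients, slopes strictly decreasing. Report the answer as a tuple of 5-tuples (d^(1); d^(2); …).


Interval decomposition of M: I[1,3], I[2,4], I[3,3], I[4,4], I[4,5]^2.
HN type (ℓ=4): μ^(1)=7; μ^(2)=-5; μ^(3)=-7; μ^(4)=-13

((0, 0, 0, 4, 2); (1, 1, 1, 0, 0); (0, 1, 1, 0, 0); (0, 0, 1, 0, 0))


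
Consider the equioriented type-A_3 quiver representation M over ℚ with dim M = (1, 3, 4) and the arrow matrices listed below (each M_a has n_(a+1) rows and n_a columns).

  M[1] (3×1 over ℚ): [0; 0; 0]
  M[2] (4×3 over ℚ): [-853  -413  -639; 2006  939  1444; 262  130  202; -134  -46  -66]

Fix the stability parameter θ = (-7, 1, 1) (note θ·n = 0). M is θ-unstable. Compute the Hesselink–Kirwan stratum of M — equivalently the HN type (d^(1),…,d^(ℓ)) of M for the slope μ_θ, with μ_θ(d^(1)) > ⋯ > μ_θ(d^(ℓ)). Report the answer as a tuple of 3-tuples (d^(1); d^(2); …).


Interval decomposition of M: I[1,1], I[2,2], I[2,3]^2, I[3,3]^2.
HN type (ℓ=2): μ^(1)=1; μ^(2)=-7

((0, 3, 4); (1, 0, 0))


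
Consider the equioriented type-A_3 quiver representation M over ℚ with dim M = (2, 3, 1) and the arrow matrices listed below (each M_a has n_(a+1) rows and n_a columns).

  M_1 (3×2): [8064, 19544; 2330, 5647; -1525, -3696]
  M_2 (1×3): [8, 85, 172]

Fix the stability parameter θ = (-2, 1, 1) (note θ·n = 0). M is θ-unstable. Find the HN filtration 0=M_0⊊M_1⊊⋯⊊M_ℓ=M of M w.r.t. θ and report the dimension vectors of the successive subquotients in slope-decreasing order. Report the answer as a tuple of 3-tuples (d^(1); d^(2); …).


Via rank(M_{q-1}∘⋯∘M_p): M ≅ I[1,2], I[1,3], I[2,2].
μ_θ-semistable layers: μ^(1)=1; μ^(2)=-2

((0, 3, 1); (2, 0, 0))
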